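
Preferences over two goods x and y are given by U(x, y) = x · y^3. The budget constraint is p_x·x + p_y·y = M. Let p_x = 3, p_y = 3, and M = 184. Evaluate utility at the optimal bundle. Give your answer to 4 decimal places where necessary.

V = 1492485.3333

MU_x/MU_y = (y)/(3·x); tangency sets this equal to p_x/p_y.
Rearranging, p_y·y = 3·p_x·x. Substituting into the budget gives p_x·x·(1 + 3) = M.
Demand: x*(p_x,p_y,M) = 0.25·M/p_x and y* = 0.75·M/p_y.
At p_x=3, p_y=3, M=184: x* = 0.25·184/3 = 15.3333, y* = 46.
Utility at the optimum: U(15.3333, 46) = 1492485.3333.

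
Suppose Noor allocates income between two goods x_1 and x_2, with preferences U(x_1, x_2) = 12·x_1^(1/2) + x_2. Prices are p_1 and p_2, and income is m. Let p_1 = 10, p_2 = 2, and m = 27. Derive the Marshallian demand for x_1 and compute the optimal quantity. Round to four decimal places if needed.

x_1* = 1.44

MU_x_1 = 6/√x_1, MU_x_2 = 1. Tangency: 6/√x_1 = p_1/p_2.
Solve: √x_1 = 6·p_2/p_1, so x_1*(p_1,p_2) = (6·p_2/p_1)², and x_2* = (m − p_1·x_1*)/p_2.
Plugging in: x_1* = (6·2/10)² = 1.44.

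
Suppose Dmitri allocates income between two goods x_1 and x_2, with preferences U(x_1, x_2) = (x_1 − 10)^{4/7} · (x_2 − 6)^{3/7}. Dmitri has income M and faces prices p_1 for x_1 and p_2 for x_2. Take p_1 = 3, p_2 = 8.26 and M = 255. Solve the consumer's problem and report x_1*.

Let x_1' = x_1−10, x_2' = x_2−6. MRS = (4/3)·x_2'/x_1' = p_1/p_2.
After buying the subsistence bundle (10, 6), a share 4/7 of the remaining income goes to x_1: x_1* = 10 + 4/7·(M − 10p_1 − 6p_2)/p_1.
Discretionary income = 255 − 10·3 − 6·8.26 = 175.44; x_1* = 10 + 4/7·175.44/3 = 43.4171.

x_1* = 43.4171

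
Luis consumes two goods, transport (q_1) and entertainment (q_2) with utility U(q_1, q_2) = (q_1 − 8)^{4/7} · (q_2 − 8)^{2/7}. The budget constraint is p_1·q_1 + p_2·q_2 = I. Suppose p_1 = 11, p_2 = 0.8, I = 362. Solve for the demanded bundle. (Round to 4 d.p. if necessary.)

q_1* = 24.2182, q_2* = 119.5

MRS = 2·(q_2−8)/(q_1−8). Tangency with p_1/p_2 gives q_2−8 = (1/2)·(p_1/p_2)·(q_1−8).
Substituting into the budget: q_1* = 8 + 2/3·(I − 8·p_1 − 8·p_2)/p_1, and q_2* = 8 + 1/3·(…)/p_2.
Discretionary income = 362 − 8·11 − 8·0.8 = 267.6; q_1* = 8 + 2/3·267.6/11 = 24.2182; q_2* = 8 + 1/3·267.6/0.8 = 119.5.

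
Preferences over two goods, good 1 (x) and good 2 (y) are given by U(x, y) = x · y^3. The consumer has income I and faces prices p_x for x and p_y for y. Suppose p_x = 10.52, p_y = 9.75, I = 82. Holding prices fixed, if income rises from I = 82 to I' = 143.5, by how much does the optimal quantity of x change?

The MRS is (1/3)·y/x. Set MRS = p_x/p_y.
Rearranging, p_y·y = 3·p_x·x. Substituting into the budget gives p_x·x·(1 + 3) = I.
Demand: x*(p_x,p_y,I) = 0.25·I/p_x and y* = 0.75·I/p_y.
At p_x=10.52, p_y=9.75, I=82: x* = 0.25·82/10.52 = 1.9487.
At I' = 143.5: x* = 3.4102. Change: 3.4102 − 1.9487 = 1.4615.

Δx* = 1.4615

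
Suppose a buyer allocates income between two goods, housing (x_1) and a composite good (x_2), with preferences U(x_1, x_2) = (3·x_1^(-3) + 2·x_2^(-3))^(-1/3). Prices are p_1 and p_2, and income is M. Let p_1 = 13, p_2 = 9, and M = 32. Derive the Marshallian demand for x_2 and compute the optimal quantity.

Substitute x_2 = (x_2/x_1)·x_1 into the budget: x_1* = M/(p_1 + p_2·(x_2/x_1)).
Numerically x_2/x_1 = 0.990609, so x_1* = 32/(13 + 9·0.990609) = 1.4602 and x_2* = 0.990609·1.4602 = 1.4464.

x_2* = 1.4464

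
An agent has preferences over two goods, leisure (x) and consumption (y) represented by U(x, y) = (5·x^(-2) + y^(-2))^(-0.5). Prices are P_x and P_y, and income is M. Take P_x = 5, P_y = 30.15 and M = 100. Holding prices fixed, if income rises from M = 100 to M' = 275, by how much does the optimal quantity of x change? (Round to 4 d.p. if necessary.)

Δx* = 11.9153

From the CES first-order condition, 5·(y/x)^(3) = P_x/P_y.
Solve for the ratio: y/x = [(1/5)·P_x/P_y]^(1/3).
With the ratio pinned down, the budget gives x* = M/(P_x + P_y·(y/x)) and y* = (y/x)·x*.
Numerically y/x = 0.321295, so x* = 100/(5 + 30.15·0.321295) = 6.8087.
At M' = 275: x* = 18.724. Change: 18.724 − 6.8087 = 11.9153.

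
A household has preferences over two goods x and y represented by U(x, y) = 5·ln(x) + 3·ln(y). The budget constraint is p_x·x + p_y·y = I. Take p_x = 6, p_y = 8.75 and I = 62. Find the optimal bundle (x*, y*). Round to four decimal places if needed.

MU_x/MU_y = (5·y)/(3·x); tangency sets this equal to p_x/p_y.
Rearranging, p_y·y = (3/5)·p_x·x. Substituting into the budget gives p_x·x·(1 + (3/5)) = I.
Demand: x*(p_x,p_y,I) = 0.625·I/p_x and y* = 0.375·I/p_y.
At p_x=6, p_y=8.75, I=62: x* = 0.625·62/6 = 6.4583, y* = 2.6571.

x* = 6.4583, y* = 2.6571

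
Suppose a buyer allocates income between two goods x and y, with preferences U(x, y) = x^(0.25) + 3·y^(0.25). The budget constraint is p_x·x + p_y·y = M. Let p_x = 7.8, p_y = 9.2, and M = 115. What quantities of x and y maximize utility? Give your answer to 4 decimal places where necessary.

x* = 2.8937, y* = 10.0467

Numerically y/x = 3.471928, so x* = 115/(7.8 + 9.2·3.471928) = 2.8937 and y* = 3.471928·2.8937 = 10.0467.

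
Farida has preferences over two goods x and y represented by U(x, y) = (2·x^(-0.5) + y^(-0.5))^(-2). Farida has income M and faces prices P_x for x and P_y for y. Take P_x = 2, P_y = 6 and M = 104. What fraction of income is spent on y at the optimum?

MU_x ∝ 2·x^(-1.5), MU_y ∝ y^(-1.5), so MRS = 2·(y/x)^(1.5) = P_x/P_y.
Solve for the ratio: y/x = [(1/2)·P_x/P_y]^(2/3).
Substitute y = (y/x)·x into the budget: x* = M/(P_x + P_y·(y/x)).
Numerically y/x = 0.302853, so x* = 104/(2 + 6·0.302853) = 27.2457 and y* = 0.302853·27.2457 = 8.2514.
Expenditure on y: 6·8.2514 = 49.5087; share = 0.476.

share on y = 0.476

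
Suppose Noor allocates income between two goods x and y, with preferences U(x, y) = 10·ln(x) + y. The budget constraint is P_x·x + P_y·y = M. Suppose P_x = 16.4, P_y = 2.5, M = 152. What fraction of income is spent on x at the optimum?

So x*(P_x,P_y) = 10·P_y/P_x, independent of income; and y* = (M − 10·P_y)/P_y.
At the given prices: x* = 10·2.5/16.4 = 1.5244, and y* = 50.8.
Expenditure on x: 16.4·1.5244 = 25; share = 0.1645.

share on x = 0.1645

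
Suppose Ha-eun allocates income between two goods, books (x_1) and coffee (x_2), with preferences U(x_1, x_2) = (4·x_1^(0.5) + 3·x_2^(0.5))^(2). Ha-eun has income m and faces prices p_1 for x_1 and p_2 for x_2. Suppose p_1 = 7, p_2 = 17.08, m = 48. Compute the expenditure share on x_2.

With the ratio pinned down, the budget gives x_1* = m/(p_1 + p_2·(x_2/x_1)) and x_2* = (x_2/x_1)·x_1*.
Numerically x_2/x_1 = 0.094481, so x_1* = 48/(7 + 17.08·0.094481) = 5.5725 and x_2* = 0.094481·5.5725 = 0.5265.
Expenditure on x_2: 17.08·0.5265 = 8.9925; share = 0.1873.

share on x_2 = 0.1873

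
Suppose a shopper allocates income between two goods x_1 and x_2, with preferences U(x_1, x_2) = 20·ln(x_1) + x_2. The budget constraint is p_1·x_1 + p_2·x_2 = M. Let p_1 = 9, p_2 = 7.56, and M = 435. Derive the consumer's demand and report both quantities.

Set MRS = p_1/p_2: (20/x_1)/1 = p_1/p_2.
So x_1*(p_1,p_2) = 20·p_2/p_1, independent of income; and x_2* = (M − 20·p_2)/p_2.
At the given prices: x_1* = 20·7.56/9 = 16.8, and x_2* = 37.5397.

x_1* = 16.8, x_2* = 37.5397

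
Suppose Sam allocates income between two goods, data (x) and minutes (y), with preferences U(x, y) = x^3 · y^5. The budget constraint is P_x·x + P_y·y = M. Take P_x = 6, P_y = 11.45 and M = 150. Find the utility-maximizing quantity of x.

The MRS is (3/5)·y/x. Set MRS = P_x/P_y.
Rearranging, P_y·y = (5/3)·P_x·x. Substituting into the budget gives P_x·x·(1 + (5/3)) = M.
Demand: x*(P_x,P_y,M) = 0.375·M/P_x and y* = 0.625·M/P_y.
At P_x=6, P_y=11.45, M=150: x* = 0.375·150/6 = 9.375.

x* = 9.375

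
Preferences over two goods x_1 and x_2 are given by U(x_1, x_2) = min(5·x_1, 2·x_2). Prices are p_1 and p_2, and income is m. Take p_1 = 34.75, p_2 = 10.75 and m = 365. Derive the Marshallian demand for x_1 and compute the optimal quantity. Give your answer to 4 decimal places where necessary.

x_1* = 5.9229

With perfect complements, no substitution: consume in ratio x_1:x_2 = 2:5.
Budget: p_1·x_1 + p_2·(5/2)·x_1 = m, so (2·p_1 + 5·p_2)·x_1 = 2·m.
Demand: x_1*(p_1,p_2,m) = 2·m/(2·p_1 + 5·p_2), x_2* = 5·m/(2·p_1 + 5·p_2).
Here 2·34.75 + 5·10.75 = 123.25, giving x_1* = 5.9229.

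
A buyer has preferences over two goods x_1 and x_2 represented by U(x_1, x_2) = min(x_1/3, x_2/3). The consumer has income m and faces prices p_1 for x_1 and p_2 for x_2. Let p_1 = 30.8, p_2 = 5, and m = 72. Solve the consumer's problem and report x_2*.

Demand: x_1*(p_1,p_2,m) = 3·m/(3·p_1 + 3·p_2), x_2* = 3·m/(3·p_1 + 3·p_2).
Here 3·30.8 + 3·5 = 107.4, giving x_2* = 2.0112.

x_2* = 2.0112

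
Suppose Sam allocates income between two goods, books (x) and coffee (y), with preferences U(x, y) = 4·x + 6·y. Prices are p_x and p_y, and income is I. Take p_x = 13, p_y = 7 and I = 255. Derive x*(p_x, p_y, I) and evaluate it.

Perfect substitutes: compare marginal utility per dollar. 4/p_x vs 6/p_y → 0.3077 vs 0.8571.
y gives more utility per dollar, so spend all income on y: y* = I/p_y, x* = 0.
Numerically: x* = 0, y* = 36.4286.

x* = 0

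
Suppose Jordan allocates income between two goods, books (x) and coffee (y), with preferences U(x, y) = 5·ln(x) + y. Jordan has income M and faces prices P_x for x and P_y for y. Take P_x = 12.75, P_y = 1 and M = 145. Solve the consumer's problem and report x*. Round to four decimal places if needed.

x* = 0.3922

MU_x = 5/x, MU_y = 1. Tangency: 5/x = P_x/P_y.
So x*(P_x,P_y) = 5·P_y/P_x, independent of income; and y* = (M − 5·P_y)/P_y.
At the given prices: x* = 5·1/12.75 = 0.3922.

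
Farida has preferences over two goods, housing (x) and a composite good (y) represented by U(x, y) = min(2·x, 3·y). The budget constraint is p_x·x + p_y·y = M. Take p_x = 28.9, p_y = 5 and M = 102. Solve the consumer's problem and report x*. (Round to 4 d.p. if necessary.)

With perfect complements, no substitution: consume in ratio x:y = 3:2.
Budget: p_x·x + p_y·(2/3)·x = M, so (3·p_x + 2·p_y)·x = 3·M.
Demand: x*(p_x,p_y,M) = 3·M/(3·p_x + 2·p_y), y* = 2·M/(3·p_x + 2·p_y).
Here 3·28.9 + 2·5 = 96.7, giving x* = 3.1644.

x* = 3.1644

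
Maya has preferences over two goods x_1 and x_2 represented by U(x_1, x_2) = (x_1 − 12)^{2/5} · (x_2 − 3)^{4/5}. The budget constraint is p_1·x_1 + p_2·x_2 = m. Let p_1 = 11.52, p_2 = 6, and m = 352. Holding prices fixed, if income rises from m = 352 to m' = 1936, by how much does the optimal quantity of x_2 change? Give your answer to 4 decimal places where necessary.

Δx_2* = 176

Let x_1' = x_1−12, x_2' = x_2−3. MRS = (1/2)·x_2'/x_1' = p_1/p_2.
Substituting into the budget: x_1* = 12 + 1/3·(m − 12·p_1 − 3·p_2)/p_1, and x_2* = 3 + 2/3·(…)/p_2.
Discretionary income = 352 − 12·11.52 − 3·6 = 195.76; x_2* = 3 + 2/3·195.76/6 = 24.7511.
At m' = 1936: x_2* = 200.7511. Change: 200.7511 − 24.7511 = 176.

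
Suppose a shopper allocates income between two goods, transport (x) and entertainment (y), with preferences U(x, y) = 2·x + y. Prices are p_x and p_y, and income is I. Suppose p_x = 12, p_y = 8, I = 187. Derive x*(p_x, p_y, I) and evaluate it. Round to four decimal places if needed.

Linear utility — the consumer picks whichever good has higher MU/price: 2/12 = 0.1667 vs 1/8 = 0.125.
x gives more utility per dollar, so spend all income on x: x* = I/p_x, y* = 0.
Numerically: x* = 15.5833, y* = 0.

x* = 15.5833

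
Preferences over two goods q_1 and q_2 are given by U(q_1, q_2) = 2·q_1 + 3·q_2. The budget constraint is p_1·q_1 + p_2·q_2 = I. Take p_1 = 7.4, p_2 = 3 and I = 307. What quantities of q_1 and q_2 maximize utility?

Perfect substitutes: compare marginal utility per dollar. 2/p_1 vs 3/p_2 → 0.2703 vs 1.
q_2 gives more utility per dollar, so spend all income on q_2: q_2* = I/p_2, q_1* = 0.
Numerically: q_1* = 0, q_2* = 102.3333.

q_1* = 0, q_2* = 102.3333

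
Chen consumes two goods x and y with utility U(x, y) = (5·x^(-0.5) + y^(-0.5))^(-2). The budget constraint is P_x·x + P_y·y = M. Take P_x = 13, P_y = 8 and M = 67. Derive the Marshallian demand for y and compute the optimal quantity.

y* = 1.8873

MU_x ∝ 5·x^(-1.5), MU_y ∝ y^(-1.5), so MRS = 5·(y/x)^(1.5) = P_x/P_y.
Hence y/x = ((1/5)·P_x/P_y)^(1/(1.5)), i.e. raised to the 2/3 power.
Substitute y = (y/x)·x into the budget: x* = M/(P_x + P_y·(y/x)).
Numerically y/x = 0.472704, so x* = 67/(13 + 8·0.472704) = 3.9925 and y* = 0.472704·3.9925 = 1.8873.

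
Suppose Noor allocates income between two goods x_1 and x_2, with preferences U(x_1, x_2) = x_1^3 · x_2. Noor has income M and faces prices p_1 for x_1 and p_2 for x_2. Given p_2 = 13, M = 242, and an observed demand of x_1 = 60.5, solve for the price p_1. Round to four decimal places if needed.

MU_x_1/MU_x_2 = (3·x_2)/(x_1); tangency sets this equal to p_1/p_2.
So 3·p_2·x_2 = p_1·x_1; combined with the budget, a share 0.75 of income goes to x_1.
Demand: x_1*(p_1,p_2,M) = 0.75·M/p_1 and x_2* = 0.25·M/p_2.
Set x_1* = 60.5 in the demand function and solve for p_1: p_1 = 3.

p_1 = 3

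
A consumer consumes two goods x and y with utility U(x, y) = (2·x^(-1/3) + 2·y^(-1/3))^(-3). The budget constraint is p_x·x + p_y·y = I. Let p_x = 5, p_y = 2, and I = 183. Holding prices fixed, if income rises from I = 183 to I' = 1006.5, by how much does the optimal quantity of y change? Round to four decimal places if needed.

Δy* = 182.3974

MRS = MU_x/MU_y = (y/x)^(4/3). Set equal to p_x/p_y.
Solve for the ratio: y/x = [p_x/p_y]^(0.75).
Substitute y = (y/x)·x into the budget: x* = I/(p_x + p_y·(y/x)).
Numerically y/x = 1.988177, so x* = 183/(5 + 2·1.988177) = 20.3869 and y* = 1.988177·20.3869 = 40.5328.
At I' = 1006.5: y* = 222.9302. Change: 222.9302 − 40.5328 = 182.3974.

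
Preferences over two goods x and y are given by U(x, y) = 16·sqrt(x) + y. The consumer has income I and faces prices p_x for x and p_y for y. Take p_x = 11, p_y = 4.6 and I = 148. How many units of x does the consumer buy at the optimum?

x* = 11.1921

Thus x* = (8·p_y/p_x)² — independent of I — with the rest of income spent on y.
Plugging in: x* = (8·4.6/11)² = 11.1921.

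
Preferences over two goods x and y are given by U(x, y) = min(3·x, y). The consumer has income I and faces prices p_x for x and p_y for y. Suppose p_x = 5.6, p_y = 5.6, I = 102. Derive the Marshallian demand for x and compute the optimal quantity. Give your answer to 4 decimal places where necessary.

With perfect complements, no substitution: consume in ratio x:y = 1:3.
Budget: p_x·x + p_y·3·x = I, so (p_x + 3·p_y)·x = I.
Demand: x*(p_x,p_y,I) = I/(p_x + 3·p_y), y* = 3·I/(p_x + 3·p_y).
Here 5.6 + 3·5.6 = 22.4, giving x* = 4.5536.

x* = 4.5536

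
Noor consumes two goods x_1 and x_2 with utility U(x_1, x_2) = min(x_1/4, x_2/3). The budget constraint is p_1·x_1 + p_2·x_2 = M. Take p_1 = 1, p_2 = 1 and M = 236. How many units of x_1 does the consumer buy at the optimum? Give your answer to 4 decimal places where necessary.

x_1* = 134.8571

Leontief preferences: the optimum is at the kink where x_1/4 = x_2/3, i.e. x_2 = (3/4)·x_1.
Budget: p_1·x_1 + p_2·(3/4)·x_1 = M, so (4·p_1 + 3·p_2)·x_1 = 4·M.
Demand: x_1*(p_1,p_2,M) = 4·M/(4·p_1 + 3·p_2), x_2* = 3·M/(4·p_1 + 3·p_2).
Here 4·1 + 3·1 = 7, giving x_1* = 134.8571.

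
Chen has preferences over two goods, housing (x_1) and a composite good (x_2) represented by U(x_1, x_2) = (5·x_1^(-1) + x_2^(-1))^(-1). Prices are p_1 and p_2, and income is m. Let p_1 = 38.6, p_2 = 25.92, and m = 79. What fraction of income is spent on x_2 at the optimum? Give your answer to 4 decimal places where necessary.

From the CES first-order condition, 5·(x_2/x_1)^(2) = p_1/p_2.
Solve for the ratio: x_2/x_1 = [(1/5)·p_1/p_2]^(0.5).
With the ratio pinned down, the budget gives x_1* = m/(p_1 + p_2·(x_2/x_1)) and x_2* = (x_2/x_1)·x_1*.
Numerically x_2/x_1 = 0.545747, so x_1* = 79/(38.6 + 25.92·0.545747) = 1.4978 and x_2* = 0.545747·1.4978 = 0.8174.
Expenditure on x_2: 25.92·0.8174 = 21.1868; share = 0.2682.

share on x_2 = 0.2682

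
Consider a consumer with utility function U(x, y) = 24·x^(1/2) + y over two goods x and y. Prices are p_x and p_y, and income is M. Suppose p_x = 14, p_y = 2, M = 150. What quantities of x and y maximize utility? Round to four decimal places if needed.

x* = 2.9388, y* = 54.4286

Utility is quasi-linear in y; the FOC for x is 12/√x = p_x/p_y.
Solve: √x = 12·p_y/p_x, so x*(p_x,p_y) = (12·p_y/p_x)², and y* = (M − p_x·x*)/p_y.
Plugging in: x* = (12·2/14)² = 2.9388, y* = 54.4286.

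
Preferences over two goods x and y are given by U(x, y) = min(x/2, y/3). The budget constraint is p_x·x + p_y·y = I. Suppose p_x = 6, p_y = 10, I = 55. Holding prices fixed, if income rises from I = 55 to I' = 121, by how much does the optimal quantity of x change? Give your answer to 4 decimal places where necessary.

Δx* = 3.1429

With perfect complements, no substitution: consume in ratio x:y = 2:3.
Budget: p_x·x + p_y·(3/2)·x = I, so (2·p_x + 3·p_y)·x = 2·I.
Demand: x*(p_x,p_y,I) = 2·I/(2·p_x + 3·p_y), y* = 3·I/(2·p_x + 3·p_y).
Here 2·6 + 3·10 = 42, giving x* = 2.619.
At I' = 121: x* = 5.7619. Change: 5.7619 − 2.619 = 3.1429.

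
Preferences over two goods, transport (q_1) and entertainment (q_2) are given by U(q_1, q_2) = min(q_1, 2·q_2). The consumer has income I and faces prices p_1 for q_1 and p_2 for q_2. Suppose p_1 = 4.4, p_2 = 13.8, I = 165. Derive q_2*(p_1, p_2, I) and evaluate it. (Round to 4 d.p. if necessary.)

q_2* = 7.3009

With perfect complements, no substitution: consume in ratio q_1:q_2 = 2:1.
Budget: p_1·q_1 + p_2·(1/2)·q_1 = I, so (2·p_1 + p_2)·q_1 = 2·I.
Demand: q_1*(p_1,p_2,I) = 2·I/(2·p_1 + p_2), q_2* = I/(2·p_1 + p_2).
Here 2·4.4 + 13.8 = 22.6, giving q_2* = 7.3009.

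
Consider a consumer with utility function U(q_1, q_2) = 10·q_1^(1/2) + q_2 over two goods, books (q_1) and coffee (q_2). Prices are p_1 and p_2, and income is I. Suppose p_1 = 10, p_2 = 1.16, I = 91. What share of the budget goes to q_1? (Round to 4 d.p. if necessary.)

share on q_1 = 0.037

Set MRS = p_1/p_2: 5·q_1^(−1/2) = p_1/p_2.
Solve: √q_1 = 5·p_2/p_1, so q_1*(p_1,p_2) = (5·p_2/p_1)², and q_2* = (I − p_1·q_1*)/p_2.
Plugging in: q_1* = (5·1.16/10)² = 0.3364, q_2* = 75.5483.
Expenditure on q_1: 10·0.3364 = 3.364; share = 0.037.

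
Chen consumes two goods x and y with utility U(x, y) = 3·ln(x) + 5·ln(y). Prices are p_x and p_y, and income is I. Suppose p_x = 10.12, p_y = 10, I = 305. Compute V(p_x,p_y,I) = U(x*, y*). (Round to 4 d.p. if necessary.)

V = 22.0135

Demand: x*(p_x,p_y,I) = 0.375·I/p_x and y* = 0.625·I/p_y.
At p_x=10.12, p_y=10, I=305: x* = 0.375·305/10.12 = 11.3019, y* = 19.0625.
Utility at the optimum: U(11.3019, 19.0625) = 22.0135.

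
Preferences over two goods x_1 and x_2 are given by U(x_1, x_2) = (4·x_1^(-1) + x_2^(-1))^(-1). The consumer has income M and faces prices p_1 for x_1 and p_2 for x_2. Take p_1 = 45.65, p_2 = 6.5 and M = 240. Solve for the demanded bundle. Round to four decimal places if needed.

MRS = MU_x_1/MU_x_2 = 4·(x_2/x_1)^(2). Set equal to p_1/p_2.
Hence x_2/x_1 = ((1/4)·p_1/p_2)^(1/(2)), i.e. raised to the 0.5 power.
Substitute x_2 = (x_2/x_1)·x_1 into the budget: x_1* = M/(p_1 + p_2·(x_2/x_1)).
Numerically x_2/x_1 = 1.325054, so x_1* = 240/(45.65 + 6.5·1.325054) = 4.4229 and x_2* = 1.325054·4.4229 = 5.8606.

x_1* = 4.4229, x_2* = 5.8606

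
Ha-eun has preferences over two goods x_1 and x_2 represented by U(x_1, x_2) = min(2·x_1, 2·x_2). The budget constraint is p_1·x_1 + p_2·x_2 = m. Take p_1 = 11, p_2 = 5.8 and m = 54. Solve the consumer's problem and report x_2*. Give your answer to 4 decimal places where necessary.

Leontief preferences: the optimum is at the kink where x_1/2 = x_2/2, i.e. x_2 = x_1.
Budget: p_1·x_1 + p_2·x_1 = m, so (2·p_1 + 2·p_2)·x_1 = 2·m.
Demand: x_1*(p_1,p_2,m) = 2·m/(2·p_1 + 2·p_2), x_2* = 2·m/(2·p_1 + 2·p_2).
Here 2·11 + 2·5.8 = 33.6, giving x_2* = 3.2143.

x_2* = 3.2143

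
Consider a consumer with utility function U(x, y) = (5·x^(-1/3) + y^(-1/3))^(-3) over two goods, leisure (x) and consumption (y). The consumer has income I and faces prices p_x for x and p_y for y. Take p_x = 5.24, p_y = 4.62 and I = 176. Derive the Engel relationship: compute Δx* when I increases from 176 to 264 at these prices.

With the ratio pinned down, the budget gives x* = I/(p_x + p_y·(y/x)) and y* = (y/x)·x*.
Numerically y/x = 0.328692, so x* = 176/(5.24 + 4.62·0.328692) = 26.0411.
At I' = 264: x* = 39.0616. Change: 39.0616 − 26.0411 = 13.0205.

Δx* = 13.0205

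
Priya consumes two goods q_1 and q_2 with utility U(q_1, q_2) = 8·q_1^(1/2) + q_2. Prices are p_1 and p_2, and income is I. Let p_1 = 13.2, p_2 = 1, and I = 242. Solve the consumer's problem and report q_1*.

q_1* = 0.0918

MU_q_1 = 4/√q_1, MU_q_2 = 1. Tangency: 4/√q_1 = p_1/p_2.
Solve: √q_1 = 4·p_2/p_1, so q_1*(p_1,p_2) = (4·p_2/p_1)², and q_2* = (I − p_1·q_1*)/p_2.
Plugging in: q_1* = (4·1/13.2)² = 0.0918.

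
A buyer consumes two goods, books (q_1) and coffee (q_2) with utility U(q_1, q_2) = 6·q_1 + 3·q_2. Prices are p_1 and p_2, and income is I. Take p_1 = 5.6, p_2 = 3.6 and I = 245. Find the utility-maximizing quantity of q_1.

Linear utility — the consumer picks whichever good has higher MU/price: 6/5.6 = 1.0714 vs 3/3.6 = 0.8333.
q_1 gives more utility per dollar, so spend all income on q_1: q_1* = I/p_1, q_2* = 0.
Numerically: q_1* = 43.75, q_2* = 0.

q_1* = 43.75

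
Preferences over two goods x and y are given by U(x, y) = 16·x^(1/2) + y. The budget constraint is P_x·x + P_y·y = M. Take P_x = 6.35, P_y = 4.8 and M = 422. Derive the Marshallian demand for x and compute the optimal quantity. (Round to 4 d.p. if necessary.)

Set MRS = P_x/P_y: 8·x^(−1/2) = P_x/P_y.
Solve: √x = 8·P_y/P_x, so x*(P_x,P_y) = (8·P_y/P_x)², and y* = (M − P_x·x*)/P_y.
Plugging in: x* = (8·4.8/6.35)² = 36.5692.

x* = 36.5692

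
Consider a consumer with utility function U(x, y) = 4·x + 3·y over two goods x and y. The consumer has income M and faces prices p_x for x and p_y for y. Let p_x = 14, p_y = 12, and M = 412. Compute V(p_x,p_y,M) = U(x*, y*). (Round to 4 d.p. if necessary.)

V = 117.7143

Linear utility — the consumer picks whichever good has higher MU/price: 4/14 = 0.2857 vs 3/12 = 0.25.
x gives more utility per dollar, so spend all income on x: x* = M/p_x, y* = 0.
Numerically: x* = 29.4286, y* = 0.
Utility at the optimum: U(29.4286, 0) = 117.7143.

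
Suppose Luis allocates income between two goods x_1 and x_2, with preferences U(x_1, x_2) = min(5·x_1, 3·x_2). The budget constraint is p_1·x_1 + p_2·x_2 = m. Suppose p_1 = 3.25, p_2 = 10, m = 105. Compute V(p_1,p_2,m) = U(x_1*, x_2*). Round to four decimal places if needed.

V = 26.3598

With perfect complements, no substitution: consume in ratio x_1:x_2 = 3:5.
Budget: p_1·x_1 + p_2·(5/3)·x_1 = m, so (3·p_1 + 5·p_2)·x_1 = 3·m.
Demand: x_1*(p_1,p_2,m) = 3·m/(3·p_1 + 5·p_2), x_2* = 5·m/(3·p_1 + 5·p_2).
Here 3·3.25 + 5·10 = 59.75, giving x_1* = 5.272 and x_2* = 8.7866.
Utility at the optimum: U(5.272, 8.7866) = 26.3598.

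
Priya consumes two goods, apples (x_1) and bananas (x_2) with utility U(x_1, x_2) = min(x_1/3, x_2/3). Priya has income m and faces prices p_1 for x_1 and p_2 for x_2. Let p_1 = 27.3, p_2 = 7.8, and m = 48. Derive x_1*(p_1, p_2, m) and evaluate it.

Demand: x_1*(p_1,p_2,m) = 3·m/(3·p_1 + 3·p_2), x_2* = 3·m/(3·p_1 + 3·p_2).
Here 3·27.3 + 3·7.8 = 105.3, giving x_1* = 1.3675.

x_1* = 1.3675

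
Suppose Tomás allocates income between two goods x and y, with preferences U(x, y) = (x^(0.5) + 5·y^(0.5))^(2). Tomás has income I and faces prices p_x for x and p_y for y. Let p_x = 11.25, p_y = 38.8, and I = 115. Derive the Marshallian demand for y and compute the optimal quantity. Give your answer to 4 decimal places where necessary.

y* = 2.6046

MU_x ∝ x^(-0.5), MU_y ∝ 5·y^(-0.5), so MRS = (1/5)·(y/x)^(0.5) = p_x/p_y.
Solve for the ratio: y/x = [5·p_x/p_y]^(2).
With the ratio pinned down, the budget gives x* = I/(p_x + p_y·(y/x)) and y* = (y/x)·x*.
Numerically y/x = 2.101753, so x* = 115/(11.25 + 38.8·2.101753) = 1.2393 and y* = 2.101753·1.2393 = 2.6046.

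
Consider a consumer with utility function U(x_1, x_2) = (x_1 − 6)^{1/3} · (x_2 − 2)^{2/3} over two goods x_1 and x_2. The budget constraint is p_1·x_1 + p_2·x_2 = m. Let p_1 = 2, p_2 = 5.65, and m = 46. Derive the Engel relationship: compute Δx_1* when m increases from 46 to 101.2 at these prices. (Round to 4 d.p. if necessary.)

Δx_1* = 9.2

Discretionary income = 46 − 6·2 − 2·5.65 = 22.7; x_1* = 6 + 1/3·22.7/2 = 9.7833.
At m' = 101.2: x_1* = 18.9833. Change: 18.9833 − 9.7833 = 9.2.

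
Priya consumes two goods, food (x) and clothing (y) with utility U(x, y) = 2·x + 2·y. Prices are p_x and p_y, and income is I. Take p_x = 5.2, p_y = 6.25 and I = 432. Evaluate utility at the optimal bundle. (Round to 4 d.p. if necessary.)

Perfect substitutes: compare marginal utility per dollar. 2/p_x vs 2/p_y → 0.3846 vs 0.32.
x gives more utility per dollar, so spend all income on x: x* = I/p_x, y* = 0.
Numerically: x* = 83.0769, y* = 0.
Utility at the optimum: U(83.0769, 0) = 166.1538.

V = 166.1538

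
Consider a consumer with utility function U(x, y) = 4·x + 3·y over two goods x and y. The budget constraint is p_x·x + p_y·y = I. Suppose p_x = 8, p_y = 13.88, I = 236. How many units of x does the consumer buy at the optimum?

Linear utility — the consumer picks whichever good has higher MU/price: 4/8 = 0.5 vs 3/13.88 = 0.2161.
x gives more utility per dollar, so spend all income on x: x* = I/p_x, y* = 0.
Numerically: x* = 29.5, y* = 0.

x* = 29.5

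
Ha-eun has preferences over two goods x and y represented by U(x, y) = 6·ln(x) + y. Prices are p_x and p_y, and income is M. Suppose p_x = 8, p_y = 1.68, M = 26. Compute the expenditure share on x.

MU_x = 6/x, MU_y = 1. Tangency: 6/x = p_x/p_y.
So x*(p_x,p_y) = 6·p_y/p_x, independent of income; and y* = (M − 6·p_y)/p_y.
At the given prices: x* = 6·1.68/8 = 1.26, and y* = 9.4762.
Expenditure on x: 8·1.26 = 10.08; share = 0.3877.

share on x = 0.3877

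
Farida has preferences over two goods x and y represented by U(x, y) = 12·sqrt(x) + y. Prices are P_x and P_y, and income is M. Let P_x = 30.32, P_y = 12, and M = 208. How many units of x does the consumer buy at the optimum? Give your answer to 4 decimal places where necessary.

Utility is quasi-linear in y; the FOC for x is 6/√x = P_x/P_y.
Solve: √x = 6·P_y/P_x, so x*(P_x,P_y) = (6·P_y/P_x)², and y* = (M − P_x·x*)/P_y.
Plugging in: x* = (6·12/30.32)² = 5.6391.

x* = 5.6391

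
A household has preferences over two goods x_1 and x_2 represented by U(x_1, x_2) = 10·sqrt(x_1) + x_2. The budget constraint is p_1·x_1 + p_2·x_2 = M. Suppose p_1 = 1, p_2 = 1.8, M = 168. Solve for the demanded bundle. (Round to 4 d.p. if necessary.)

Utility is quasi-linear in x_2; the FOC for x_1 is 5/√x_1 = p_1/p_2.
Thus x_1* = (5·p_2/p_1)² — independent of M — with the rest of income spent on x_2.
Plugging in: x_1* = (5·1.8/1)² = 81, x_2* = 48.3333.

x_1* = 81, x_2* = 48.3333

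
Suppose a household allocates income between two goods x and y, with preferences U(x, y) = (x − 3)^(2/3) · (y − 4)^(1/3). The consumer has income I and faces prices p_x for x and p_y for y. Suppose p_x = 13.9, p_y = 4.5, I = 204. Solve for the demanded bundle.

x* = 9.9209, y* = 14.6889

MRS = 2·(y−4)/(x−3). Tangency with p_x/p_y gives y−4 = (1/2)·(p_x/p_y)·(x−3).
Substituting into the budget: x* = 3 + 2/3·(I − 3·p_x − 4·p_y)/p_x, and y* = 4 + 1/3·(…)/p_y.
Discretionary income = 204 − 3·13.9 − 4·4.5 = 144.3; x* = 3 + 2/3·144.3/13.9 = 9.9209; y* = 4 + 1/3·144.3/4.5 = 14.6889.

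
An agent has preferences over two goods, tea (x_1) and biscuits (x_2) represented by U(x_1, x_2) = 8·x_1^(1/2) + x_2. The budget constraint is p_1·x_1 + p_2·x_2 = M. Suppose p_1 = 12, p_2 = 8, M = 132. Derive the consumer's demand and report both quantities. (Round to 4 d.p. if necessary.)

MU_x_1 = 4/√x_1, MU_x_2 = 1. Tangency: 4/√x_1 = p_1/p_2.
Solve: √x_1 = 4·p_2/p_1, so x_1*(p_1,p_2) = (4·p_2/p_1)², and x_2* = (M − p_1·x_1*)/p_2.
Plugging in: x_1* = (4·8/12)² = 7.1111, x_2* = 5.8333.

x_1* = 7.1111, x_2* = 5.8333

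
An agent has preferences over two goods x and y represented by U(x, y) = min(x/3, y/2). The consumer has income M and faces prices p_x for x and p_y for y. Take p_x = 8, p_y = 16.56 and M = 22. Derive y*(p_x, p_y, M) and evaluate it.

Demand: x*(p_x,p_y,M) = 3·M/(3·p_x + 2·p_y), y* = 2·M/(3·p_x + 2·p_y).
Here 3·8 + 2·16.56 = 57.12, giving y* = 0.7703.

y* = 0.7703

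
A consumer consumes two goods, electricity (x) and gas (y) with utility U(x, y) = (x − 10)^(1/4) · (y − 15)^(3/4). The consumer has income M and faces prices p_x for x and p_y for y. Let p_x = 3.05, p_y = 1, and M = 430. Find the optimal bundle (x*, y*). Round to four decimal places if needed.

MRS = (1/3)·(y−15)/(x−10). Tangency with p_x/p_y gives y−15 = 3·(p_x/p_y)·(x−10).
After buying the subsistence bundle (10, 15), a share 0.25 of the remaining income goes to x: x* = 10 + 0.25·(M − 10p_x − 15p_y)/p_x.
Discretionary income = 430 − 10·3.05 − 15·1 = 384.5; x* = 10 + 0.25·384.5/3.05 = 41.5164; y* = 15 + 0.75·384.5/1 = 303.375.

x* = 41.5164, y* = 303.375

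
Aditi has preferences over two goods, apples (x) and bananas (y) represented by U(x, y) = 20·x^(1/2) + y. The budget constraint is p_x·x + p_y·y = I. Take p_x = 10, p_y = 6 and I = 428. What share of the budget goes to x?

share on x = 0.8411

Plugging in: x* = (10·6/10)² = 36, y* = 11.3333.
Expenditure on x: 10·36 = 360; share = 0.8411.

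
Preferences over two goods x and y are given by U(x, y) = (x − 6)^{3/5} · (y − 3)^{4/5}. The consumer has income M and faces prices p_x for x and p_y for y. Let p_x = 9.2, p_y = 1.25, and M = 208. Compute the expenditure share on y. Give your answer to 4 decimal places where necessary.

share on y = 0.4275

This is Cobb-Douglas in (x−6, y−3): tangency gives 0.6·p_y·(y−3) = 0.8·p_x·(x−6).
Substituting into the budget: x* = 6 + 3/7·(M − 6·p_x − 3·p_y)/p_x, and y* = 3 + 4/7·(…)/p_y.
Discretionary income = 208 − 6·9.2 − 3·1.25 = 149.05; x* = 6 + 3/7·149.05/9.2 = 12.9433; y* = 3 + 4/7·149.05/1.25 = 71.1371.
Expenditure on y: 1.25·71.1371 = 88.9214; share = 0.4275.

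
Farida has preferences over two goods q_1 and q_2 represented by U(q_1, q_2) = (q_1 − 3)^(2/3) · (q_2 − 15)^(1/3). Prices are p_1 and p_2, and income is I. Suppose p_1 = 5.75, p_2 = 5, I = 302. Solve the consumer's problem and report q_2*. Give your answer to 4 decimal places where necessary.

q_2* = 28.9833

This is Cobb-Douglas in (q_1−3, q_2−15): tangency gives 2/3·p_2·(q_2−15) = 1/3·p_1·(q_1−3).
After buying the subsistence bundle (3, 15), a share 2/3 of the remaining income goes to q_1: q_1* = 3 + 2/3·(I − 3p_1 − 15p_2)/p_1.
Discretionary income = 302 − 3·5.75 − 15·5 = 209.75; q_2* = 15 + 1/3·209.75/5 = 28.9833.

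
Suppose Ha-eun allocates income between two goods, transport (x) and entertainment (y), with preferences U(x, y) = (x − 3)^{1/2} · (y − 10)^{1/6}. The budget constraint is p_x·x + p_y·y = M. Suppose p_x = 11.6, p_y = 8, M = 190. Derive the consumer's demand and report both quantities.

Let x' = x−3, y' = y−10. MRS = 3·y'/x' = p_x/p_y.
After buying the subsistence bundle (3, 10), a share 0.75 of the remaining income goes to x: x* = 3 + 0.75·(M − 3p_x − 10p_y)/p_x.
Discretionary income = 190 − 3·11.6 − 10·8 = 75.2; x* = 3 + 0.75·75.2/11.6 = 7.8621; y* = 10 + 0.25·75.2/8 = 12.35.

x* = 7.8621, y* = 12.35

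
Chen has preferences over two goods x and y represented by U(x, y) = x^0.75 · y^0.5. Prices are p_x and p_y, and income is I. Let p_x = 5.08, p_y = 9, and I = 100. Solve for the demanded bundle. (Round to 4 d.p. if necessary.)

x* = 11.811, y* = 4.4444

MU_x/MU_y = (0.75·y)/(0.5·x); tangency sets this equal to p_x/p_y.
So 0.75·p_y·y = 0.5·p_x·x; combined with the budget, a share 0.6 of income goes to x.
Demand: x*(p_x,p_y,I) = 0.6·I/p_x and y* = 0.4·I/p_y.
At p_x=5.08, p_y=9, I=100: x* = 0.6·100/5.08 = 11.811, y* = 4.4444.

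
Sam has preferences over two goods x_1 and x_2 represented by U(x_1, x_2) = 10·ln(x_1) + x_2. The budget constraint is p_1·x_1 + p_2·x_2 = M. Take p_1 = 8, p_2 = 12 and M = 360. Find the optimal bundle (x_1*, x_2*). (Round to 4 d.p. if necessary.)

x_1* = 15, x_2* = 20

Set MRS = p_1/p_2: (10/x_1)/1 = p_1/p_2.
So x_1*(p_1,p_2) = 10·p_2/p_1, independent of income; and x_2* = (M − 10·p_2)/p_2.
At the given prices: x_1* = 10·12/8 = 15, and x_2* = 20.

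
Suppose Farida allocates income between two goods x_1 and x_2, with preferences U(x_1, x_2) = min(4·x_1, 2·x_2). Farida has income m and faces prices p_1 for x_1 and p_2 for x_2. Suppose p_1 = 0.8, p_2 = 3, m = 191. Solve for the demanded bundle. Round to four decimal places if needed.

x_1* = 28.0882, x_2* = 56.1765

With perfect complements, no substitution: consume in ratio x_1:x_2 = 2:4.
Budget: p_1·x_1 + p_2·2·x_1 = m, so (2·p_1 + 4·p_2)·x_1 = 2·m.
Demand: x_1*(p_1,p_2,m) = 2·m/(2·p_1 + 4·p_2), x_2* = 4·m/(2·p_1 + 4·p_2).
Here 2·0.8 + 4·3 = 13.6, giving x_1* = 28.0882 and x_2* = 56.1765.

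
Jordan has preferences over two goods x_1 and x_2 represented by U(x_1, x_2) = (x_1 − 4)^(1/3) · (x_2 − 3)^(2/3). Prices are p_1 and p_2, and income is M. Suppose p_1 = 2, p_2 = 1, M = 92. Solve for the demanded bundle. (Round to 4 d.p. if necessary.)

This is Cobb-Douglas in (x_1−4, x_2−3): tangency gives 1/3·p_2·(x_2−3) = 2/3·p_1·(x_1−4).
After buying the subsistence bundle (4, 3), a share 1/3 of the remaining income goes to x_1: x_1* = 4 + 1/3·(M − 4p_1 − 3p_2)/p_1.
Discretionary income = 92 − 4·2 − 3·1 = 81; x_1* = 4 + 1/3·81/2 = 17.5; x_2* = 3 + 2/3·81/1 = 57.

x_1* = 17.5, x_2* = 57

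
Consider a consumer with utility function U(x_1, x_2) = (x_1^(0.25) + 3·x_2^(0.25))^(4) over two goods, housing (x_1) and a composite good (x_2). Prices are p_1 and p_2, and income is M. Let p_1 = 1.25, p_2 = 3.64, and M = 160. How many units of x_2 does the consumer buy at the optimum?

x_2* = 33.0486

MRS = MU_x_1/MU_x_2 = (1/3)·(x_2/x_1)^(0.75). Set equal to p_1/p_2.
Solve for the ratio: x_2/x_1 = [3·p_1/p_2]^(4/3).
With the ratio pinned down, the budget gives x_1* = M/(p_1 + p_2·(x_2/x_1)) and x_2* = (x_2/x_1)·x_1*.
Numerically x_2/x_1 = 1.040495, so x_1* = 160/(1.25 + 3.64·1.040495) = 31.7624 and x_2* = 1.040495·31.7624 = 33.0486.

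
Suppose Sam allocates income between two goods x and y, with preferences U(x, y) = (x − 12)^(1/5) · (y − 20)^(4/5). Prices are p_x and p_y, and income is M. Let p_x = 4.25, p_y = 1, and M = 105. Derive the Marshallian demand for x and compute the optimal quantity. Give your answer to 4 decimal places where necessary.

x* = 13.6

Substituting into the budget: x* = 12 + 0.2·(M − 12·p_x − 20·p_y)/p_x, and y* = 20 + 0.8·(…)/p_y.
Discretionary income = 105 − 12·4.25 − 20·1 = 34; x* = 12 + 0.2·34/4.25 = 13.6.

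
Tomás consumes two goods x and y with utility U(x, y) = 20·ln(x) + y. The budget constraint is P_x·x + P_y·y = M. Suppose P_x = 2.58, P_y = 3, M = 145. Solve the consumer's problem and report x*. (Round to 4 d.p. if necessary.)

x* = 23.2558

So x*(P_x,P_y) = 20·P_y/P_x, independent of income; and y* = (M − 20·P_y)/P_y.
At the given prices: x* = 20·3/2.58 = 23.2558.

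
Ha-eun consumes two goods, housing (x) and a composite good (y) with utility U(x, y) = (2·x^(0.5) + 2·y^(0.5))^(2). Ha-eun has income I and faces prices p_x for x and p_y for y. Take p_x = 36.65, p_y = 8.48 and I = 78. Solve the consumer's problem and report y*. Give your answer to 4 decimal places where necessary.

From the CES first-order condition, (y/x)^(0.5) = p_x/p_y.
Hence y/x = (p_x/p_y)^(1/(0.5)), i.e. raised to the 2 power.
Substitute y = (y/x)·x into the budget: x* = I/(p_x + p_y·(y/x)).
Numerically y/x = 18.679113, so x* = 78/(36.65 + 8.48·18.679113) = 0.3999 and y* = 18.679113·0.3999 = 7.4698.

y* = 7.4698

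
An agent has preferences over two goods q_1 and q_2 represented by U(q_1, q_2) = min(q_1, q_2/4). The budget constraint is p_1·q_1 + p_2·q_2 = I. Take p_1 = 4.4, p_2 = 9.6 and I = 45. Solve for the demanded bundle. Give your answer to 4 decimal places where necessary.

q_1* = 1.0514, q_2* = 4.2056

Leontief preferences: the optimum is at the kink where q_1/1 = q_2/4, i.e. q_2 = 4·q_1.
Budget: p_1·q_1 + p_2·4·q_1 = I, so (p_1 + 4·p_2)·q_1 = I.
Demand: q_1*(p_1,p_2,I) = I/(p_1 + 4·p_2), q_2* = 4·I/(p_1 + 4·p_2).
Here 4.4 + 4·9.6 = 42.8, giving q_1* = 1.0514 and q_2* = 4.2056.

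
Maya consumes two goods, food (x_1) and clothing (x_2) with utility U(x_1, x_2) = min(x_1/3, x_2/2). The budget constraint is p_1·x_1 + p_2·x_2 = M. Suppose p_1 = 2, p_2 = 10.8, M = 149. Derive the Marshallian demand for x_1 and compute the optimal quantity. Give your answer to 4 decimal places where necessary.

Leontief preferences: the optimum is at the kink where x_1/3 = x_2/2, i.e. x_2 = (2/3)·x_1.
Budget: p_1·x_1 + p_2·(2/3)·x_1 = M, so (3·p_1 + 2·p_2)·x_1 = 3·M.
Demand: x_1*(p_1,p_2,M) = 3·M/(3·p_1 + 2·p_2), x_2* = 2·M/(3·p_1 + 2·p_2).
Here 3·2 + 2·10.8 = 27.6, giving x_1* = 16.1957.

x_1* = 16.1957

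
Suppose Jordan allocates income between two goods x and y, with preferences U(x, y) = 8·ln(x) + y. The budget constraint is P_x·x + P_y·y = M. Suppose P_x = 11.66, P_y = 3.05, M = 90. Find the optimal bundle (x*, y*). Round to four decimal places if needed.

MU_x = 8/x, MU_y = 1. Tangency: 8/x = P_x/P_y.
So x*(P_x,P_y) = 8·P_y/P_x, independent of income; and y* = (M − 8·P_y)/P_y.
At the given prices: x* = 8·3.05/11.66 = 2.0926, and y* = 21.5082.

x* = 2.0926, y* = 21.5082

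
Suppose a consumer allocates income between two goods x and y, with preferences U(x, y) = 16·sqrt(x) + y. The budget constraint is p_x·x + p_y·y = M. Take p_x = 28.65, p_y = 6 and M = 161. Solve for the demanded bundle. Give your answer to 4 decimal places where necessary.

x* = 2.8069, y* = 13.4302

Set MRS = p_x/p_y: 8·x^(−1/2) = p_x/p_y.
Solve: √x = 8·p_y/p_x, so x*(p_x,p_y) = (8·p_y/p_x)², and y* = (M − p_x·x*)/p_y.
Plugging in: x* = (8·6/28.65)² = 2.8069, y* = 13.4302.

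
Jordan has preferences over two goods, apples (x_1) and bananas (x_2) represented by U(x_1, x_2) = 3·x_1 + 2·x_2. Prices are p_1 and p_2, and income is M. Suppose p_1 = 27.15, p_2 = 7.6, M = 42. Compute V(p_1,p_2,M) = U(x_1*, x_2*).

Linear utility — the consumer picks whichever good has higher MU/price: 3/27.15 = 0.1105 vs 2/7.6 = 0.2632.
x_2 gives more utility per dollar, so spend all income on x_2: x_2* = M/p_2, x_1* = 0.
Numerically: x_1* = 0, x_2* = 5.5263.
Utility at the optimum: U(0, 5.5263) = 11.0526.

V = 11.0526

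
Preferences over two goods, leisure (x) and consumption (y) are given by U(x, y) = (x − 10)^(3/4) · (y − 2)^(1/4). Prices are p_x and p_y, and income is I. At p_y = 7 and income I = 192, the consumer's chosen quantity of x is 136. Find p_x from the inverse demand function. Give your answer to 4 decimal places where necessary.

p_x = 1

Let x' = x−10, y' = y−2. MRS = 3·y'/x' = p_x/p_y.
After buying the subsistence bundle (10, 2), a share 0.75 of the remaining income goes to x: x* = 10 + 0.75·(I − 10p_x − 2p_y)/p_x.
Set x* = 136 in the demand function and solve for p_x: p_x = 1.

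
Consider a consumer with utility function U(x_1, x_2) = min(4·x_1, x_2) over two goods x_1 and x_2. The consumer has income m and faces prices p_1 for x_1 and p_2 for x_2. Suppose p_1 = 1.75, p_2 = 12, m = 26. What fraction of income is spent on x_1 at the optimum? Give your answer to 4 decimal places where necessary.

Demand: x_1*(p_1,p_2,m) = m/(p_1 + 4·p_2), x_2* = 4·m/(p_1 + 4·p_2).
Here 1.75 + 4·12 = 49.75, giving x_1* = 0.5226 and x_2* = 2.0905.
Expenditure on x_1: 1.75·0.5226 = 0.9146; share = 0.0352.

share on x_1 = 0.0352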